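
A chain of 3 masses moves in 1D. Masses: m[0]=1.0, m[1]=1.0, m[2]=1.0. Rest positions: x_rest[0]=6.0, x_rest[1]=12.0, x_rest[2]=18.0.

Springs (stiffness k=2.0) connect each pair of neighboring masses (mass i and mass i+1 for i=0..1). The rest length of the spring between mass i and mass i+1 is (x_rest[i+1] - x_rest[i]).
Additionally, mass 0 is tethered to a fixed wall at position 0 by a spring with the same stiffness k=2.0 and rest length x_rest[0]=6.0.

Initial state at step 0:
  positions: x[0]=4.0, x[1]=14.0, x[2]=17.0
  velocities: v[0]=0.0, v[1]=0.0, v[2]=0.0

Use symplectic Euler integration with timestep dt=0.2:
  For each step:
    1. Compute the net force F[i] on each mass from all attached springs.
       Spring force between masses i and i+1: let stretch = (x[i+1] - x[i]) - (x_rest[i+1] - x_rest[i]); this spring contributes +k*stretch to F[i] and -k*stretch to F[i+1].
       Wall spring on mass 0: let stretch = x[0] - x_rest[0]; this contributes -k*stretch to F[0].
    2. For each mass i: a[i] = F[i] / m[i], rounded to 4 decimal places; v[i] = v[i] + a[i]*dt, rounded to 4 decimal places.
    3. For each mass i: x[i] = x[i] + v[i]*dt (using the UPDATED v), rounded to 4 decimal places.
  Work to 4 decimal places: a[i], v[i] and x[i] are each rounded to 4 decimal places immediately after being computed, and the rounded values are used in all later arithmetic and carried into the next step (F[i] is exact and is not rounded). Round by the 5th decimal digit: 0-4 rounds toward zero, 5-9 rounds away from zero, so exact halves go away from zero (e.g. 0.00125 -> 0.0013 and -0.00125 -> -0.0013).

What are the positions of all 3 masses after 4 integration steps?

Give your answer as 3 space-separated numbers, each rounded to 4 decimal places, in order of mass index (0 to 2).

Step 0: x=[4.0000 14.0000 17.0000] v=[0.0000 0.0000 0.0000]
Step 1: x=[4.4800 13.4400 17.2400] v=[2.4000 -2.8000 1.2000]
Step 2: x=[5.3184 12.4672 17.6560] v=[4.1920 -4.8640 2.0800]
Step 3: x=[6.3032 11.3376 18.1369] v=[4.9242 -5.6480 2.4045]
Step 4: x=[7.1865 10.3492 18.5539] v=[4.4167 -4.9420 2.0848]

Answer: 7.1865 10.3492 18.5539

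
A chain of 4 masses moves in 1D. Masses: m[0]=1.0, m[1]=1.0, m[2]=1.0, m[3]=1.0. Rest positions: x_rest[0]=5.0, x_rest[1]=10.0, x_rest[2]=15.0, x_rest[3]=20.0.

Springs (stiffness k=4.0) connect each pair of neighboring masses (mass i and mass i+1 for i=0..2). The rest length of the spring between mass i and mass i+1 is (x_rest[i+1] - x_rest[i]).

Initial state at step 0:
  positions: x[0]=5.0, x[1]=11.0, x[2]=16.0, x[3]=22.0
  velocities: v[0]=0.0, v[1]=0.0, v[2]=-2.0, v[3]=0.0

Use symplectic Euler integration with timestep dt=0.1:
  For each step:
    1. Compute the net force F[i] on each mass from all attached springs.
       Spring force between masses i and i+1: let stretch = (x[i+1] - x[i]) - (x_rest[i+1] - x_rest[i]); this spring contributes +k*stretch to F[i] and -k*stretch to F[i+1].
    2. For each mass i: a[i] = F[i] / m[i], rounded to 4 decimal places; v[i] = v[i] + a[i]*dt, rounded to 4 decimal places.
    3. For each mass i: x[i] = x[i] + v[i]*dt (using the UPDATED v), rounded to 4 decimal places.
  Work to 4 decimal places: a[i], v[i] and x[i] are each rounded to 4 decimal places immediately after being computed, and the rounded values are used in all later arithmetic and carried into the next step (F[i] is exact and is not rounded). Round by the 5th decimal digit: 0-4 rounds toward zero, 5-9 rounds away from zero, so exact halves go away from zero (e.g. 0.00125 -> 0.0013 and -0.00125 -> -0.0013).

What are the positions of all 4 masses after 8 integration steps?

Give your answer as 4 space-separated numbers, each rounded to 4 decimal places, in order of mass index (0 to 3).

Answer: 5.8603 10.1393 15.7876 20.6130

Derivation:
Step 0: x=[5.0000 11.0000 16.0000 22.0000] v=[0.0000 0.0000 -2.0000 0.0000]
Step 1: x=[5.0400 10.9600 15.8400 21.9600] v=[0.4000 -0.4000 -1.6000 -0.4000]
Step 2: x=[5.1168 10.8784 15.7296 21.8752] v=[0.7680 -0.8160 -1.1040 -0.8480]
Step 3: x=[5.2241 10.7604 15.6710 21.7446] v=[1.0726 -1.1802 -0.5862 -1.3062]
Step 4: x=[5.3528 10.6174 15.6589 21.5710] v=[1.2871 -1.4305 -0.1210 -1.7356]
Step 5: x=[5.4921 10.4654 15.6816 21.3610] v=[1.3929 -1.5197 0.2272 -2.1004]
Step 6: x=[5.6303 10.3232 15.7229 21.1238] v=[1.3822 -1.4225 0.4125 -2.3722]
Step 7: x=[5.7562 10.2092 15.7642 20.8705] v=[1.2594 -1.1398 0.4130 -2.5326]
Step 8: x=[5.8603 10.1393 15.7876 20.6130] v=[1.0406 -0.6990 0.2335 -2.5751]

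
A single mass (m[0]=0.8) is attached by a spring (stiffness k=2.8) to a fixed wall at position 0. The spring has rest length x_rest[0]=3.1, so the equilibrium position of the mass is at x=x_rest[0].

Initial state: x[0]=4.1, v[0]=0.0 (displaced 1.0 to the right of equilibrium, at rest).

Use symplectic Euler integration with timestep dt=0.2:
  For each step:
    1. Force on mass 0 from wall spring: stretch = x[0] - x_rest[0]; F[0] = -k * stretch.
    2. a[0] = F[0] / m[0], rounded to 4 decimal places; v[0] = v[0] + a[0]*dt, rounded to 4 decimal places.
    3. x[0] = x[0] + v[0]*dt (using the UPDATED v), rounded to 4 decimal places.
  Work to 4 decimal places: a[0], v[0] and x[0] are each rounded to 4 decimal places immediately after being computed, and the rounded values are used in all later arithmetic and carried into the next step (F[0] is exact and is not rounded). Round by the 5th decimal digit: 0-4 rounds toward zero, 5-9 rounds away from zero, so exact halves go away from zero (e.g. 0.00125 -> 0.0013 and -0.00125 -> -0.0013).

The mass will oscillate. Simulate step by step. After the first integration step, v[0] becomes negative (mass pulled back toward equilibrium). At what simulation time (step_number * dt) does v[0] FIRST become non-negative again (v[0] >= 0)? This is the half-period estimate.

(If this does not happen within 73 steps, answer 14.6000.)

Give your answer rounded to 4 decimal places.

Step 0: x=[4.1000] v=[0.0000]
Step 1: x=[3.9600] v=[-0.7000]
Step 2: x=[3.6996] v=[-1.3020]
Step 3: x=[3.3553] v=[-1.7217]
Step 4: x=[2.9752] v=[-1.9004]
Step 5: x=[2.6126] v=[-1.8130]
Step 6: x=[2.3182] v=[-1.4718]
Step 7: x=[2.1333] v=[-0.9245]
Step 8: x=[2.0837] v=[-0.2478]
Step 9: x=[2.1764] v=[0.4636]
First v>=0 after going negative at step 9, time=1.8000

Answer: 1.8000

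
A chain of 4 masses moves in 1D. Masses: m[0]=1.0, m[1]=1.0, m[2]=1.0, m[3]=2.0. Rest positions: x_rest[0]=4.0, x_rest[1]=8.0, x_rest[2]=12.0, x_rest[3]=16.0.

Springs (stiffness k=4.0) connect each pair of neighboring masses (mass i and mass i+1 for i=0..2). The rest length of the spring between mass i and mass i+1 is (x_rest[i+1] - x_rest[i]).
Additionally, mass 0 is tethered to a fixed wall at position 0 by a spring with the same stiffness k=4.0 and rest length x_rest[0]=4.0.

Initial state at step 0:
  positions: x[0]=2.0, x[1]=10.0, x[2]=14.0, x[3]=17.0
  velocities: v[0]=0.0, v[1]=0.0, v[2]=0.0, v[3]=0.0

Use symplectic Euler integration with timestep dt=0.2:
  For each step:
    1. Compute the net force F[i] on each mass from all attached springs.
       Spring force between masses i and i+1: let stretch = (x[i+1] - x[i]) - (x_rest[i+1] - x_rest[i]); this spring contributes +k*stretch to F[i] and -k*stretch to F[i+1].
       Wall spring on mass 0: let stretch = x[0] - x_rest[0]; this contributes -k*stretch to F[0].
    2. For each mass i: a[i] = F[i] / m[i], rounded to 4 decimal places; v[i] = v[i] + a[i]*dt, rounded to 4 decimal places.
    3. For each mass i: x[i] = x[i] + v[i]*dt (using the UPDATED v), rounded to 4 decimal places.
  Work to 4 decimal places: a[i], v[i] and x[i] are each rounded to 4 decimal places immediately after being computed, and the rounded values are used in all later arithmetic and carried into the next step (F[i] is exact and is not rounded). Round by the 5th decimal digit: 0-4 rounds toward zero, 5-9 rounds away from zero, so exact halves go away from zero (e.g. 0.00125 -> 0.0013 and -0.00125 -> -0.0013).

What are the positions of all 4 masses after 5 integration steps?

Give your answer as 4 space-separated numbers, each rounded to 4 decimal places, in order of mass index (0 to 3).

Answer: 6.4810 7.8749 11.5982 17.5268

Derivation:
Step 0: x=[2.0000 10.0000 14.0000 17.0000] v=[0.0000 0.0000 0.0000 0.0000]
Step 1: x=[2.9600 9.3600 13.8400 17.0800] v=[4.8000 -3.2000 -0.8000 0.4000]
Step 2: x=[4.4704 8.4128 13.4816 17.2208] v=[7.5520 -4.7360 -1.7920 0.7040]
Step 3: x=[5.8963 7.6458 12.9105 17.3825] v=[7.1296 -3.8349 -2.8557 0.8083]
Step 4: x=[6.6587 7.4413 12.2125 17.5064] v=[3.8122 -1.0227 -3.4899 0.6195]
Step 5: x=[6.4810 7.8749 11.5982 17.5268] v=[-0.8887 2.1682 -3.0717 0.1019]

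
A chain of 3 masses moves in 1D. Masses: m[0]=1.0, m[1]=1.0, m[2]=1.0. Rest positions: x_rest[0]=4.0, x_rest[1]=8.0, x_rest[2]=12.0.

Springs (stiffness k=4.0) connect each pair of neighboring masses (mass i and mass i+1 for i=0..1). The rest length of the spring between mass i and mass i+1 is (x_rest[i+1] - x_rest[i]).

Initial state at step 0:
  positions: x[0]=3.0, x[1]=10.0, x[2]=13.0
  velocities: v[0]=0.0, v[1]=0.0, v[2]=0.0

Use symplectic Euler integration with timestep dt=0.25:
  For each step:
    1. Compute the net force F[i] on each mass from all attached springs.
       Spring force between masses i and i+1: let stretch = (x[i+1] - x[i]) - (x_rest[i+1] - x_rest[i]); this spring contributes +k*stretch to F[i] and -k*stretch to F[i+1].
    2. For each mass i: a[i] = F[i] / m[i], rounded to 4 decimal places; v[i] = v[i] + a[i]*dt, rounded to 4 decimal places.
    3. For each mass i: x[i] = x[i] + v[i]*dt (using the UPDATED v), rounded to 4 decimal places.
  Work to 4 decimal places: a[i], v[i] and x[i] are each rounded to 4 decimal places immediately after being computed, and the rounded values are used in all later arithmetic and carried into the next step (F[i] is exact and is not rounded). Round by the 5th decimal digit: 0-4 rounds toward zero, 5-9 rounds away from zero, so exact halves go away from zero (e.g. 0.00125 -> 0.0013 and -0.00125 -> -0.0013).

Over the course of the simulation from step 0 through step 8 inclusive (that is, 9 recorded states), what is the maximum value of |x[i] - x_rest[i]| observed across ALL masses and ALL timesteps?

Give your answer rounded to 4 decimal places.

Step 0: x=[3.0000 10.0000 13.0000] v=[0.0000 0.0000 0.0000]
Step 1: x=[3.7500 9.0000 13.2500] v=[3.0000 -4.0000 1.0000]
Step 2: x=[4.8125 7.7500 13.4375] v=[4.2500 -5.0000 0.7500]
Step 3: x=[5.6094 7.1875 13.2031] v=[3.1875 -2.2500 -0.9375]
Step 4: x=[5.8008 7.7344 12.4648] v=[0.7656 2.1875 -2.9531]
Step 5: x=[5.4756 8.9805 11.5439] v=[-1.3008 4.9843 -3.6835]
Step 6: x=[5.0266 9.9912 10.9822] v=[-1.7959 4.0428 -2.2469]
Step 7: x=[4.8188 10.0085 11.1727] v=[-0.8313 0.0692 0.7621]
Step 8: x=[4.9084 9.0194 12.0722] v=[0.3584 -3.9563 3.5979]
Max displacement = 2.0085

Answer: 2.0085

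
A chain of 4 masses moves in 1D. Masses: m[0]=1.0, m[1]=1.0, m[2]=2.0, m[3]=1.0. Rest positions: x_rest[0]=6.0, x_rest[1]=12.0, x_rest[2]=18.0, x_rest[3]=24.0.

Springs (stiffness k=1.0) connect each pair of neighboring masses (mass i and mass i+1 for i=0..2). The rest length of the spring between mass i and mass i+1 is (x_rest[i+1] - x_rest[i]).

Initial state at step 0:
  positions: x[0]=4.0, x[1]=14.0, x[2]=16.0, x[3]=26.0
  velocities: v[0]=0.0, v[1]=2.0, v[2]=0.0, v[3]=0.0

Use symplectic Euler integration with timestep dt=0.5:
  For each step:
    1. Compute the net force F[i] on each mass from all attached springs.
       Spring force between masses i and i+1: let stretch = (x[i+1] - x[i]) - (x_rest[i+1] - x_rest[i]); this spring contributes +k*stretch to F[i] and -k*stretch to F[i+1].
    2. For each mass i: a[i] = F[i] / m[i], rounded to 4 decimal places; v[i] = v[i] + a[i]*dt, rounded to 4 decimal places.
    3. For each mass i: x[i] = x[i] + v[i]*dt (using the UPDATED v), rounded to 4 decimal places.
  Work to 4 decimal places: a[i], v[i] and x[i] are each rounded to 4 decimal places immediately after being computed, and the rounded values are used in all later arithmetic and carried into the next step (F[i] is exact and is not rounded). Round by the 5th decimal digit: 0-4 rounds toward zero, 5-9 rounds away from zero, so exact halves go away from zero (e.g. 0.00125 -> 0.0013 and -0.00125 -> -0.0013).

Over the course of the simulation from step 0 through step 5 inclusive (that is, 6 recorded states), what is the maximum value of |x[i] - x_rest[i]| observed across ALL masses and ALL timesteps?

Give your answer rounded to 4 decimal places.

Step 0: x=[4.0000 14.0000 16.0000 26.0000] v=[0.0000 2.0000 0.0000 0.0000]
Step 1: x=[5.0000 13.0000 17.0000 25.0000] v=[2.0000 -2.0000 2.0000 -2.0000]
Step 2: x=[6.5000 11.0000 18.5000 23.5000] v=[3.0000 -4.0000 3.0000 -3.0000]
Step 3: x=[7.6250 9.7500 19.6875 22.2500] v=[2.2500 -2.5000 2.3750 -2.5000]
Step 4: x=[7.7813 10.4532 19.9532 21.8594] v=[0.3125 1.4063 0.5313 -0.7813]
Step 5: x=[7.1055 12.8634 19.2696 22.4922] v=[-1.3516 4.8204 -1.3672 1.2656]
Max displacement = 2.2500

Answer: 2.2500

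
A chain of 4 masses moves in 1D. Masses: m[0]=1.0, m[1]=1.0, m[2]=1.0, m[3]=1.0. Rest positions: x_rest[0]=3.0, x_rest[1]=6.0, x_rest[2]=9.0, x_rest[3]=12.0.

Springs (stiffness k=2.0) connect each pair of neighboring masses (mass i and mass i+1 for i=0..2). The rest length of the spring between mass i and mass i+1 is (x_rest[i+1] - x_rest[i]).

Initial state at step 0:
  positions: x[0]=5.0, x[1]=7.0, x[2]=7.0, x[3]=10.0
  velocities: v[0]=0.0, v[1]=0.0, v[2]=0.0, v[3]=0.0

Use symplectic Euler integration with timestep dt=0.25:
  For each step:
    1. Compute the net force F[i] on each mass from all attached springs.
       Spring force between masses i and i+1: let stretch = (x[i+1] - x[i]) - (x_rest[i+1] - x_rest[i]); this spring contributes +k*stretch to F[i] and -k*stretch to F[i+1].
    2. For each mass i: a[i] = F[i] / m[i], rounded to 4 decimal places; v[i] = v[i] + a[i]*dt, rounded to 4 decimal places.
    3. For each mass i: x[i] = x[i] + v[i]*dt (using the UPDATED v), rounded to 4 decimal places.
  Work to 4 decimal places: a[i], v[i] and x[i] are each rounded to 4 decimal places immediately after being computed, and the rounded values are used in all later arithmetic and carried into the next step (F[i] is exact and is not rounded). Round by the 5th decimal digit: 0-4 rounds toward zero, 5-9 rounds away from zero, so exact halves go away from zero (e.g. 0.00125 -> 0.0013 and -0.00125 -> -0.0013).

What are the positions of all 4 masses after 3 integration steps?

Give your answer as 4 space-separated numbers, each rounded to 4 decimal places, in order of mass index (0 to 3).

Step 0: x=[5.0000 7.0000 7.0000 10.0000] v=[0.0000 0.0000 0.0000 0.0000]
Step 1: x=[4.8750 6.7500 7.3750 10.0000] v=[-0.5000 -1.0000 1.5000 0.0000]
Step 2: x=[4.6094 6.3438 8.0000 10.0469] v=[-1.0625 -1.6250 2.5000 0.1875]
Step 3: x=[4.1856 5.9278 8.6739 10.2129] v=[-1.6953 -1.6641 2.6954 0.6641]

Answer: 4.1856 5.9278 8.6739 10.2129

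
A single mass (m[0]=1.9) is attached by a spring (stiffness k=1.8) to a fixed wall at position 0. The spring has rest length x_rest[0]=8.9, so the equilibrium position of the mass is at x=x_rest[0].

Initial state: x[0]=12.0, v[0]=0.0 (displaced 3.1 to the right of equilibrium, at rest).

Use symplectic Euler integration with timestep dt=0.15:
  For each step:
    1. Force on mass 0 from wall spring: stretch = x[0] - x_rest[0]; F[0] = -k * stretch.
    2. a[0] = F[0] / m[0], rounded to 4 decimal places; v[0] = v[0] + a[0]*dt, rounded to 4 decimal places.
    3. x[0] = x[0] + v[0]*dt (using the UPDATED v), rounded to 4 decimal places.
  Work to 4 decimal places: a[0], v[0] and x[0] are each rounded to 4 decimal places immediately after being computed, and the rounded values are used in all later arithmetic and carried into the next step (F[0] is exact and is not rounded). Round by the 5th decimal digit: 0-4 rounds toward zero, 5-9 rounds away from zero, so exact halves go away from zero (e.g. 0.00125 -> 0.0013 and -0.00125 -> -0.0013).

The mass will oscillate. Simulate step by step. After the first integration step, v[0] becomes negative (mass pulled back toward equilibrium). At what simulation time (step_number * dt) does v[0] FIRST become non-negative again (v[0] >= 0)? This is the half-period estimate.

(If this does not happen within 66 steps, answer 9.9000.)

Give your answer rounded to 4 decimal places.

Step 0: x=[12.0000] v=[0.0000]
Step 1: x=[11.9339] v=[-0.4405]
Step 2: x=[11.8032] v=[-0.8716]
Step 3: x=[11.6106] v=[-1.2842]
Step 4: x=[11.3602] v=[-1.6694]
Step 5: x=[11.0574] v=[-2.0190]
Step 6: x=[10.7086] v=[-2.3256]
Step 7: x=[10.3212] v=[-2.5826]
Step 8: x=[9.9035] v=[-2.7846]
Step 9: x=[9.4644] v=[-2.9272]
Step 10: x=[9.0133] v=[-3.0074]
Step 11: x=[8.5598] v=[-3.0235]
Step 12: x=[8.1135] v=[-2.9752]
Step 13: x=[7.6840] v=[-2.8634]
Step 14: x=[7.2804] v=[-2.6906]
Step 15: x=[6.9113] v=[-2.4604]
Step 16: x=[6.5846] v=[-2.1778]
Step 17: x=[6.3073] v=[-1.8488]
Step 18: x=[6.0852] v=[-1.4804]
Step 19: x=[5.9231] v=[-1.0804]
Step 20: x=[5.8245] v=[-0.6574]
Step 21: x=[5.7914] v=[-0.2204]
Step 22: x=[5.8246] v=[0.2214]
First v>=0 after going negative at step 22, time=3.3000

Answer: 3.3000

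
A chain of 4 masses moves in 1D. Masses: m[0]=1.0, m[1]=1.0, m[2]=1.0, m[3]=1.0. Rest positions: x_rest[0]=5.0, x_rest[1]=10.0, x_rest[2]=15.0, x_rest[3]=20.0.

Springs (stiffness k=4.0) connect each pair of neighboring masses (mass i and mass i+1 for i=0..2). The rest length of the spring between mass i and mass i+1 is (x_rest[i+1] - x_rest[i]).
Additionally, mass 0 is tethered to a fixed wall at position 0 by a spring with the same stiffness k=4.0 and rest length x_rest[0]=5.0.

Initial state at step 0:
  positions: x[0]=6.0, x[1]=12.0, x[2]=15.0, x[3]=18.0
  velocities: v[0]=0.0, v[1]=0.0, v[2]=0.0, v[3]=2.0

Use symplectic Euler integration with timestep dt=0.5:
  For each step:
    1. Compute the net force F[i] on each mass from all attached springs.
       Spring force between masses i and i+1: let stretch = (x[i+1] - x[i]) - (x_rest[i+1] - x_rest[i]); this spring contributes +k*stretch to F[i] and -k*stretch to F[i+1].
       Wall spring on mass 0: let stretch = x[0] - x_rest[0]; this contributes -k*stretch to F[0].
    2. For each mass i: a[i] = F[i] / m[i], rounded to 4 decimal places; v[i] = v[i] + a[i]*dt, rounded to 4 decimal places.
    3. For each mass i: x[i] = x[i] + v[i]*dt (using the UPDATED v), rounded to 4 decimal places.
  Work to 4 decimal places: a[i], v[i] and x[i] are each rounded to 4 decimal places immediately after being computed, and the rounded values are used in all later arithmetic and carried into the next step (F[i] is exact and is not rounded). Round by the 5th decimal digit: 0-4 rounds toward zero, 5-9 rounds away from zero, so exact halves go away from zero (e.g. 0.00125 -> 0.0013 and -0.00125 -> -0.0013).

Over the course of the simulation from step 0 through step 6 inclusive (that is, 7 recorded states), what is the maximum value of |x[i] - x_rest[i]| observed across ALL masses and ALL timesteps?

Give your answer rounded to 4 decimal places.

Answer: 3.0000

Derivation:
Step 0: x=[6.0000 12.0000 15.0000 18.0000] v=[0.0000 0.0000 0.0000 2.0000]
Step 1: x=[6.0000 9.0000 15.0000 21.0000] v=[0.0000 -6.0000 0.0000 6.0000]
Step 2: x=[3.0000 9.0000 15.0000 23.0000] v=[-6.0000 0.0000 0.0000 4.0000]
Step 3: x=[3.0000 9.0000 17.0000 22.0000] v=[0.0000 0.0000 4.0000 -2.0000]
Step 4: x=[6.0000 11.0000 16.0000 21.0000] v=[6.0000 4.0000 -2.0000 -2.0000]
Step 5: x=[8.0000 13.0000 15.0000 20.0000] v=[4.0000 4.0000 -2.0000 -2.0000]
Step 6: x=[7.0000 12.0000 17.0000 19.0000] v=[-2.0000 -2.0000 4.0000 -2.0000]
Max displacement = 3.0000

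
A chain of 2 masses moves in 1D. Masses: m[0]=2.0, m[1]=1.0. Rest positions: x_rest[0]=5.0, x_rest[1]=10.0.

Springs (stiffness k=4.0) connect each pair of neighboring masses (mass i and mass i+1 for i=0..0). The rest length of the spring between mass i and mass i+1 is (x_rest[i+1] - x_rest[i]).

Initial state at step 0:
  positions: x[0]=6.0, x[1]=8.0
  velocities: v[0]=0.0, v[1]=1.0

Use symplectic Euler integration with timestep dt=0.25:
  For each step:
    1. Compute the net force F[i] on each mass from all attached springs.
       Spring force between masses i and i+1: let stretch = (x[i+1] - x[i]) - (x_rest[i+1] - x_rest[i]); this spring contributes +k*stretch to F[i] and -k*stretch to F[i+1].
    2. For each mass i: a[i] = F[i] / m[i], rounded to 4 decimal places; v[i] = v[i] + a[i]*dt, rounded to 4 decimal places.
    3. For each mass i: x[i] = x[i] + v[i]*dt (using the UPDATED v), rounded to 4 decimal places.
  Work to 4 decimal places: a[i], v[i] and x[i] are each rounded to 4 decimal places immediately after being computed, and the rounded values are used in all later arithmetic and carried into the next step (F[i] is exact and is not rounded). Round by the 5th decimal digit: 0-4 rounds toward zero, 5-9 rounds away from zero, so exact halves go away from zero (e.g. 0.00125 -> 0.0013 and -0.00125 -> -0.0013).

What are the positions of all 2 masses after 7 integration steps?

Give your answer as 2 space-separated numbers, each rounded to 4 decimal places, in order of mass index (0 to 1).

Step 0: x=[6.0000 8.0000] v=[0.0000 1.0000]
Step 1: x=[5.6250 9.0000] v=[-1.5000 4.0000]
Step 2: x=[5.0469 10.4063] v=[-2.3125 5.6250]
Step 3: x=[4.5137 11.7227] v=[-2.1328 5.2656]
Step 4: x=[4.2566 12.4869] v=[-1.0283 3.0566]
Step 5: x=[4.4033 12.4435] v=[0.5869 -0.1737]
Step 6: x=[4.9301 11.6400] v=[2.1070 -3.2139]
Step 7: x=[5.6706 10.4091] v=[2.9620 -4.9238]

Answer: 5.6706 10.4091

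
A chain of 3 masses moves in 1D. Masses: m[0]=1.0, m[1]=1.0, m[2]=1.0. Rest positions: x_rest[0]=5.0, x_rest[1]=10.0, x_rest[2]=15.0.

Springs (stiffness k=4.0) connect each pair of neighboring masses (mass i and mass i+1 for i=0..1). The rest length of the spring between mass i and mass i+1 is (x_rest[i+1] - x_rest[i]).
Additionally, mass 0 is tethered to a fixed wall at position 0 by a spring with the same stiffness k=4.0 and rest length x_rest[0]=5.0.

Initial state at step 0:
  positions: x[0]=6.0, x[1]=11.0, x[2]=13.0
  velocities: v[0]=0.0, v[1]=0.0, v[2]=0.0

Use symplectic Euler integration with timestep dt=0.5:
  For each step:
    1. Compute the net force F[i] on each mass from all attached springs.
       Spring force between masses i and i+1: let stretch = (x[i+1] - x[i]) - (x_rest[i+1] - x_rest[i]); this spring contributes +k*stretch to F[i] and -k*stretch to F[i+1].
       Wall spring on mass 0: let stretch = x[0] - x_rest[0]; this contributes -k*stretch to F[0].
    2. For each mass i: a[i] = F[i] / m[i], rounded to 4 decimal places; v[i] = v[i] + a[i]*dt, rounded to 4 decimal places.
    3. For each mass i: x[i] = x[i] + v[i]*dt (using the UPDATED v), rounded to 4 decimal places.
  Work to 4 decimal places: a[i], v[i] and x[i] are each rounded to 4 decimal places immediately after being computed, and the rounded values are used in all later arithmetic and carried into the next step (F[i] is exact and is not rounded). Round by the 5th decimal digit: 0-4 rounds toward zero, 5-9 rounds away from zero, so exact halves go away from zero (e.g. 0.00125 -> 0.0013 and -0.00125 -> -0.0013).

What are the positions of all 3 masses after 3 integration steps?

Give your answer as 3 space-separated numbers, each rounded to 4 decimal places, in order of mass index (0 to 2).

Step 0: x=[6.0000 11.0000 13.0000] v=[0.0000 0.0000 0.0000]
Step 1: x=[5.0000 8.0000 16.0000] v=[-2.0000 -6.0000 6.0000]
Step 2: x=[2.0000 10.0000 16.0000] v=[-6.0000 4.0000 0.0000]
Step 3: x=[5.0000 10.0000 15.0000] v=[6.0000 0.0000 -2.0000]

Answer: 5.0000 10.0000 15.0000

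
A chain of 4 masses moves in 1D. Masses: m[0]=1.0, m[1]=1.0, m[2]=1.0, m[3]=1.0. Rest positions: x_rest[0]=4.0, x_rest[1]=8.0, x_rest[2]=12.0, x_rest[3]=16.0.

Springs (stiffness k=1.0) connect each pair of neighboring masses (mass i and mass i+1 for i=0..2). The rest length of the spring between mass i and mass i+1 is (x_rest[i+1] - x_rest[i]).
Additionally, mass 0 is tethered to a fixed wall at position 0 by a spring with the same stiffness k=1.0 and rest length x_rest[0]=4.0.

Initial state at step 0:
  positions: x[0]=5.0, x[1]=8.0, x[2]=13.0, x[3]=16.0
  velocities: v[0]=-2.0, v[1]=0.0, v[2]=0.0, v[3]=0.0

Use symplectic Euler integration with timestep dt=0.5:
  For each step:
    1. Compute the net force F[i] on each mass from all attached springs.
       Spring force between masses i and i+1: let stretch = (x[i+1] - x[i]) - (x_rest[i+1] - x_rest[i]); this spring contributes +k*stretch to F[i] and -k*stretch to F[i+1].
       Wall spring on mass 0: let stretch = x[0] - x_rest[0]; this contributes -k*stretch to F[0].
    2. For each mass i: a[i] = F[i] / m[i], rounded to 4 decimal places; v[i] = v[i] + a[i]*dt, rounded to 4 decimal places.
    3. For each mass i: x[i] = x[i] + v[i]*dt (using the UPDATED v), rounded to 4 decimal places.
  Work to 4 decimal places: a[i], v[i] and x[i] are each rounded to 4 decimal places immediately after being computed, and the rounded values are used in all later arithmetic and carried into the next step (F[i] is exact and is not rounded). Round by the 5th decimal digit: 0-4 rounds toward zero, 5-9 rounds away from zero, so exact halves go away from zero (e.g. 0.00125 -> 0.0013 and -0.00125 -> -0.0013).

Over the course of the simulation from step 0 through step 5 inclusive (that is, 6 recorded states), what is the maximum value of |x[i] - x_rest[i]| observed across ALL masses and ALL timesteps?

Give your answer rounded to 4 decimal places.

Answer: 1.8906

Derivation:
Step 0: x=[5.0000 8.0000 13.0000 16.0000] v=[-2.0000 0.0000 0.0000 0.0000]
Step 1: x=[3.5000 8.5000 12.5000 16.2500] v=[-3.0000 1.0000 -1.0000 0.5000]
Step 2: x=[2.3750 8.7500 11.9375 16.5625] v=[-2.2500 0.5000 -1.1250 0.6250]
Step 3: x=[2.2500 8.2031 11.7344 16.7188] v=[-0.2500 -1.0938 -0.4063 0.3125]
Step 4: x=[3.0508 7.0508 11.8946 16.6290] v=[1.6016 -2.3047 0.3203 -0.1797]
Step 5: x=[4.0889 6.1094 12.0274 16.3556] v=[2.0762 -1.8828 0.2656 -0.5469]
Max displacement = 1.8906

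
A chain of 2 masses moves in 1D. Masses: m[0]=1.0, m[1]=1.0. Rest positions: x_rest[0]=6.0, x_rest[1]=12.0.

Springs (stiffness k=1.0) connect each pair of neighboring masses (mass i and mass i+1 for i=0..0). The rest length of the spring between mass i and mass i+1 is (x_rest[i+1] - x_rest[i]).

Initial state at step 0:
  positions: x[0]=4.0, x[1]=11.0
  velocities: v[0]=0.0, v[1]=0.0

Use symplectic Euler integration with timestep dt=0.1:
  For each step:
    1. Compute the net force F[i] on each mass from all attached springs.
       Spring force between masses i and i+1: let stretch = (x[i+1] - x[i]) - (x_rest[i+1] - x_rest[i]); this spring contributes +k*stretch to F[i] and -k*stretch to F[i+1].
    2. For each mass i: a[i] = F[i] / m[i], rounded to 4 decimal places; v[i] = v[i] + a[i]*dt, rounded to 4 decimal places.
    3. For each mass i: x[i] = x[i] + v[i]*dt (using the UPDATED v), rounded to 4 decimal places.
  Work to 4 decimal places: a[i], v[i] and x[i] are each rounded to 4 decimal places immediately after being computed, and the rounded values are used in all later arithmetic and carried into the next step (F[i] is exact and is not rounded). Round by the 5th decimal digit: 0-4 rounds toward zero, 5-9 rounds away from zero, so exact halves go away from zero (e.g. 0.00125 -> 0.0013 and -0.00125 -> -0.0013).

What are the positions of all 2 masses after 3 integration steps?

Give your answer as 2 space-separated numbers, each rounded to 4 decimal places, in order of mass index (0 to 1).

Step 0: x=[4.0000 11.0000] v=[0.0000 0.0000]
Step 1: x=[4.0100 10.9900] v=[0.1000 -0.1000]
Step 2: x=[4.0298 10.9702] v=[0.1980 -0.1980]
Step 3: x=[4.0590 10.9410] v=[0.2920 -0.2920]

Answer: 4.0590 10.9410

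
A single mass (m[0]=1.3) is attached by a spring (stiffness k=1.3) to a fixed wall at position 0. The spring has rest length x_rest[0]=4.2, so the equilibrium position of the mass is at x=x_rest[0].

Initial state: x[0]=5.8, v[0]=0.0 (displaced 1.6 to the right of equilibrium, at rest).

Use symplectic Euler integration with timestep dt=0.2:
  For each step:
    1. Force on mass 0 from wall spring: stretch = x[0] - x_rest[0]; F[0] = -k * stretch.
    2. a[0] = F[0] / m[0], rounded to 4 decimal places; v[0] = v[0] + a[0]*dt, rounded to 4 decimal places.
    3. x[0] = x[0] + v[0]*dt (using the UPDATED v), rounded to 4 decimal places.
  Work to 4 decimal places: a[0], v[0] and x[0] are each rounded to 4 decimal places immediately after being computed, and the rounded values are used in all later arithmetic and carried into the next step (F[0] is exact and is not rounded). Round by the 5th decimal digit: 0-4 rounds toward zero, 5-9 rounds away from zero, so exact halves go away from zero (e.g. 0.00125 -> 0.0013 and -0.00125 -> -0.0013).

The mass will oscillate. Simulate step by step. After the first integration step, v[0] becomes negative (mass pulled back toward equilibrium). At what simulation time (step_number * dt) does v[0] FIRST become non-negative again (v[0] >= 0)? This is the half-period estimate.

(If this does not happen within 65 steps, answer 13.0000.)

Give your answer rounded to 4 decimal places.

Step 0: x=[5.8000] v=[0.0000]
Step 1: x=[5.7360] v=[-0.3200]
Step 2: x=[5.6106] v=[-0.6272]
Step 3: x=[5.4287] v=[-0.9093]
Step 4: x=[5.1977] v=[-1.1550]
Step 5: x=[4.9268] v=[-1.3545]
Step 6: x=[4.6268] v=[-1.4999]
Step 7: x=[4.3097] v=[-1.5853]
Step 8: x=[3.9883] v=[-1.6072]
Step 9: x=[3.6753] v=[-1.5649]
Step 10: x=[3.3833] v=[-1.4600]
Step 11: x=[3.1240] v=[-1.2967]
Step 12: x=[2.9077] v=[-1.0815]
Step 13: x=[2.7431] v=[-0.8230]
Step 14: x=[2.6368] v=[-0.5316]
Step 15: x=[2.5930] v=[-0.2190]
Step 16: x=[2.6135] v=[0.1024]
First v>=0 after going negative at step 16, time=3.2000

Answer: 3.2000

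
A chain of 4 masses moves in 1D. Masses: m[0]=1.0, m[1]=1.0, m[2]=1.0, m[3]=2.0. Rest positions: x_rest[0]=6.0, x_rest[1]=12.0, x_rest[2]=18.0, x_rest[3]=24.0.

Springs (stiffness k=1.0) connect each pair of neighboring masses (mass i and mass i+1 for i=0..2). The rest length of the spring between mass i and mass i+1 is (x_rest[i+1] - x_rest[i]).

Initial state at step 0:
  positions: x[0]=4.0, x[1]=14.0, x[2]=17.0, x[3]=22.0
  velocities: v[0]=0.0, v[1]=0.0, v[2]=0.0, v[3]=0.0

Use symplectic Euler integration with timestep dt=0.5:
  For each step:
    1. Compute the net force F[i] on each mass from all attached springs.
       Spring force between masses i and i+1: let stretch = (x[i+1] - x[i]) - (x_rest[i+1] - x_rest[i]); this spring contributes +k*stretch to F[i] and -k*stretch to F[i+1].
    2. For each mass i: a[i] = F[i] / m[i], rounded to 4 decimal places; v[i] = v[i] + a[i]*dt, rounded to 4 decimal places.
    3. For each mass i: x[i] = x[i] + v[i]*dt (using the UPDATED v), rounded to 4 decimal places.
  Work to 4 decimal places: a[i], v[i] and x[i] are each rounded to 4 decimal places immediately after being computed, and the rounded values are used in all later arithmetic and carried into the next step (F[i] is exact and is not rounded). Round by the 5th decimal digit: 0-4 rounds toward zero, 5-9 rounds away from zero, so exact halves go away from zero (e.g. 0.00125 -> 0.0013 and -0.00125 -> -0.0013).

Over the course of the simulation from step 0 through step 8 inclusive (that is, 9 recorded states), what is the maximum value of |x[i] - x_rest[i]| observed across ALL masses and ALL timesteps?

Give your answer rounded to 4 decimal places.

Answer: 3.2109

Derivation:
Step 0: x=[4.0000 14.0000 17.0000 22.0000] v=[0.0000 0.0000 0.0000 0.0000]
Step 1: x=[5.0000 12.2500 17.5000 22.1250] v=[2.0000 -3.5000 1.0000 0.2500]
Step 2: x=[6.3125 10.0000 17.8438 22.4219] v=[2.6250 -4.5000 0.6875 0.5938]
Step 3: x=[7.0469 8.7891 17.3711 22.8966] v=[1.4688 -2.4219 -0.9454 0.9493]
Step 4: x=[6.7169 9.2881 16.1343 23.4306] v=[-0.6601 0.9980 -2.4737 1.0680]
Step 5: x=[5.5297 10.8559 15.0100 23.8026] v=[-2.3745 3.1355 -2.2487 0.7439]
Step 6: x=[4.1740 12.1307 15.0453 23.8255] v=[-2.7114 2.5495 0.0706 0.0458]
Step 7: x=[3.3075 12.1450 16.5470 23.5009] v=[-1.7331 0.0285 3.0034 -0.6493]
Step 8: x=[3.1503 11.0504 18.6867 23.0570] v=[-0.3144 -2.1893 4.2794 -0.8878]
Max displacement = 3.2109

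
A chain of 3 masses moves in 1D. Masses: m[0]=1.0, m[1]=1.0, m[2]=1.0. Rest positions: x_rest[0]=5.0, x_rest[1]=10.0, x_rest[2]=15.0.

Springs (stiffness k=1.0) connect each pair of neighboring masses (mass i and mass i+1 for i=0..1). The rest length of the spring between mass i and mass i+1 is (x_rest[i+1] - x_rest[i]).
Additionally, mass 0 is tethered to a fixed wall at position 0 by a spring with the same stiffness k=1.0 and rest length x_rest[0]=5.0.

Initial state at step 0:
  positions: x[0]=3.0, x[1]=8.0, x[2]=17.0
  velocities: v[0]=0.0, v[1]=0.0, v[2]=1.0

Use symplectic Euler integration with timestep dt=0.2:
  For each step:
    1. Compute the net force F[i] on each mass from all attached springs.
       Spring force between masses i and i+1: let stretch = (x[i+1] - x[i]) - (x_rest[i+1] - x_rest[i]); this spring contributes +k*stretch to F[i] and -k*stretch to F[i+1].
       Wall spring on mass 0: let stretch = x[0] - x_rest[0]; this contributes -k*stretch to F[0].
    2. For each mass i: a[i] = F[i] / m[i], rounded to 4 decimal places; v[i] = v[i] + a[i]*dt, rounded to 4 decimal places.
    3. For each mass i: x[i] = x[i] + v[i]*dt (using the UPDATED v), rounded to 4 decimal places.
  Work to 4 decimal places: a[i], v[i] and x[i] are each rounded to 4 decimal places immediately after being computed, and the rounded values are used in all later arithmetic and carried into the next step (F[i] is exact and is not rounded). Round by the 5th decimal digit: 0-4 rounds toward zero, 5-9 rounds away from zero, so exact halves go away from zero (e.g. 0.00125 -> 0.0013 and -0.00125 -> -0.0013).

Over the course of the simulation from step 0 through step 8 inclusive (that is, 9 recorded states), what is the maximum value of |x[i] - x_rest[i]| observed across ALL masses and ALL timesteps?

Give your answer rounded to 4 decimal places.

Answer: 2.0400

Derivation:
Step 0: x=[3.0000 8.0000 17.0000] v=[0.0000 0.0000 1.0000]
Step 1: x=[3.0800 8.1600 17.0400] v=[0.4000 0.8000 0.2000]
Step 2: x=[3.2400 8.4720 16.9248] v=[0.8000 1.5600 -0.5760]
Step 3: x=[3.4797 8.9128 16.6715] v=[1.1984 2.2042 -1.2666]
Step 4: x=[3.7975 9.4467 16.3078] v=[1.5891 2.6693 -1.8183]
Step 5: x=[4.1894 10.0290 15.8697] v=[1.9594 2.9117 -2.1905]
Step 6: x=[4.6473 10.6114 15.3980] v=[2.2894 2.9119 -2.3586]
Step 7: x=[5.1579 11.1467 14.9348] v=[2.5528 2.6764 -2.3159]
Step 8: x=[5.7017 11.5940 14.5201] v=[2.7190 2.2363 -2.0735]
Max displacement = 2.0400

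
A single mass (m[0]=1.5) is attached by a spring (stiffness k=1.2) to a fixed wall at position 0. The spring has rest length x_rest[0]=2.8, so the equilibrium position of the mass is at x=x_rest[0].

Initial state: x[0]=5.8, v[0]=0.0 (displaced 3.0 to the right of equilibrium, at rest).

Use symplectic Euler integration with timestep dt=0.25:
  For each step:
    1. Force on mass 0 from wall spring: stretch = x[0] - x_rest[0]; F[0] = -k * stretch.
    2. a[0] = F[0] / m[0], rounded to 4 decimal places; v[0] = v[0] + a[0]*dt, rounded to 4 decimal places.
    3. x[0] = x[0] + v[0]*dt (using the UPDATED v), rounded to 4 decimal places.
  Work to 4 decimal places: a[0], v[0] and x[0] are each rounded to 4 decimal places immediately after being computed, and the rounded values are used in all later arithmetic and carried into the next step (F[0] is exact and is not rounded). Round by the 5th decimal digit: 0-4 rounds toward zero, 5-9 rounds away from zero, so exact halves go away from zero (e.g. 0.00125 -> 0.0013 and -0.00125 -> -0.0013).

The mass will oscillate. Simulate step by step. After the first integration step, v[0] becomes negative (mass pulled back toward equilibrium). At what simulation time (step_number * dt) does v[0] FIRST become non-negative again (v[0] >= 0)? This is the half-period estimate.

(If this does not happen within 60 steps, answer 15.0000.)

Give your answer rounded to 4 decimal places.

Answer: 3.7500

Derivation:
Step 0: x=[5.8000] v=[0.0000]
Step 1: x=[5.6500] v=[-0.6000]
Step 2: x=[5.3575] v=[-1.1700]
Step 3: x=[4.9371] v=[-1.6815]
Step 4: x=[4.4099] v=[-2.1089]
Step 5: x=[3.8022] v=[-2.4309]
Step 6: x=[3.1444] v=[-2.6314]
Step 7: x=[2.4693] v=[-2.7003]
Step 8: x=[1.8108] v=[-2.6342]
Step 9: x=[1.2017] v=[-2.4364]
Step 10: x=[0.6725] v=[-2.1168]
Step 11: x=[0.2497] v=[-1.6913]
Step 12: x=[-0.0456] v=[-1.1813]
Step 13: x=[-0.1987] v=[-0.6122]
Step 14: x=[-0.2018] v=[-0.0125]
Step 15: x=[-0.0548] v=[0.5879]
First v>=0 after going negative at step 15, time=3.7500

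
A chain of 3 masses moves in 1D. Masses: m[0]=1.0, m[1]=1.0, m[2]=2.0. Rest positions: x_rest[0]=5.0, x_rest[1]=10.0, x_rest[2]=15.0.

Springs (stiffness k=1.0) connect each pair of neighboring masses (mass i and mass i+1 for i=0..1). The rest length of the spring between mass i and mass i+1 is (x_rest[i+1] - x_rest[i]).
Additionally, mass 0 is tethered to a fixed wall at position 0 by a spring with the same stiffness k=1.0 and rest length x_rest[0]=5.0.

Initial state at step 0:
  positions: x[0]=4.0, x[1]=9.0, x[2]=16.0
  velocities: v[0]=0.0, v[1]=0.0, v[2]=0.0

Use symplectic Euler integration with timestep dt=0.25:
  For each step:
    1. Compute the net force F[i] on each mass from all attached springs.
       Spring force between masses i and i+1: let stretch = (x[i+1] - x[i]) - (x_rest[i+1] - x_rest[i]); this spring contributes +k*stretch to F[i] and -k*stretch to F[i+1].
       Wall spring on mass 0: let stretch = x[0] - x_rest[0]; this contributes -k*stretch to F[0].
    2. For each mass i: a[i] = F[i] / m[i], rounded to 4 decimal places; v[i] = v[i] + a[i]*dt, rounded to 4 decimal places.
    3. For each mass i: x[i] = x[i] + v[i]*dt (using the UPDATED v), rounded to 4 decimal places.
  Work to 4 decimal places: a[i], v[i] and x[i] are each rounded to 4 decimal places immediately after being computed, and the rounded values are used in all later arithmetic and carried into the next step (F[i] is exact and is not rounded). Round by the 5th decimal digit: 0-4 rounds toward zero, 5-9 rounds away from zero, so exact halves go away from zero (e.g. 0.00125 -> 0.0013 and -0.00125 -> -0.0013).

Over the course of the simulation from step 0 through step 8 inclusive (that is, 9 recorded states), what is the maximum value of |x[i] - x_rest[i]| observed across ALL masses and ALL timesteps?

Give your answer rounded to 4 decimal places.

Answer: 1.1151

Derivation:
Step 0: x=[4.0000 9.0000 16.0000] v=[0.0000 0.0000 0.0000]
Step 1: x=[4.0625 9.1250 15.9375] v=[0.2500 0.5000 -0.2500]
Step 2: x=[4.1875 9.3594 15.8184] v=[0.5000 0.9375 -0.4766]
Step 3: x=[4.3740 9.6742 15.6537] v=[0.7461 1.2593 -0.6590]
Step 4: x=[4.6184 10.0315 15.4583] v=[0.9777 1.4291 -0.7815]
Step 5: x=[4.9125 10.3896 15.2496] v=[1.1764 1.4325 -0.8349]
Step 6: x=[5.2419 10.7092 15.0453] v=[1.3176 1.2782 -0.8174]
Step 7: x=[5.5854 10.9581 14.8617] v=[1.3740 0.9954 -0.7344]
Step 8: x=[5.9156 11.1151 14.7124] v=[1.3208 0.6281 -0.5974]
Max displacement = 1.1151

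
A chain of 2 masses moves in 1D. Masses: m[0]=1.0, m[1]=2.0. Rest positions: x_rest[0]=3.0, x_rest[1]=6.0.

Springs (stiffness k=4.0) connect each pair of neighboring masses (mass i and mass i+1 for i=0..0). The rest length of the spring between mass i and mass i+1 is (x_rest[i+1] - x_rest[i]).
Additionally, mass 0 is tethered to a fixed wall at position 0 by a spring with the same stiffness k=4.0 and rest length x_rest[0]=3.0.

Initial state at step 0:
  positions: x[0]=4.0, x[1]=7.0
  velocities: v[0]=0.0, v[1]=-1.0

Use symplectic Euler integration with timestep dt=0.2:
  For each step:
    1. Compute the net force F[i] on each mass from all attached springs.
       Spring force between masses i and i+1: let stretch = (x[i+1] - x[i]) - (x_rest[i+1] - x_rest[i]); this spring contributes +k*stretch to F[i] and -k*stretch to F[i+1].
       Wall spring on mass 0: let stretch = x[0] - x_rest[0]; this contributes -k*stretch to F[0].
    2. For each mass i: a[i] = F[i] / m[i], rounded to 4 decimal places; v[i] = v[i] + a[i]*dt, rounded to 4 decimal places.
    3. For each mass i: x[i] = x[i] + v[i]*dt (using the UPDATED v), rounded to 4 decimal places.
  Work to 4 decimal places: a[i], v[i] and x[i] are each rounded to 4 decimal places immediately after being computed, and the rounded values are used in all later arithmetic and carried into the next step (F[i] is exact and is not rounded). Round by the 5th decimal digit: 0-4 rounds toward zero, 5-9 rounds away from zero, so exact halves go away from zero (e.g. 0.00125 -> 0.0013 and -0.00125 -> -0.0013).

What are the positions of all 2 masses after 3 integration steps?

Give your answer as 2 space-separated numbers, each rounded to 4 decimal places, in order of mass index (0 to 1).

Step 0: x=[4.0000 7.0000] v=[0.0000 -1.0000]
Step 1: x=[3.8400 6.8000] v=[-0.8000 -1.0000]
Step 2: x=[3.5392 6.6032] v=[-1.5040 -0.9840]
Step 3: x=[3.1624 6.4013] v=[-1.8842 -1.0096]

Answer: 3.1624 6.4013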